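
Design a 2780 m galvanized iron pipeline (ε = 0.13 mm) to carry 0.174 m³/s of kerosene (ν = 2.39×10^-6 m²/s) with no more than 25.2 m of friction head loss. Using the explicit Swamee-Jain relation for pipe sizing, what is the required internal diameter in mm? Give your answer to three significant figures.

Swamee-Jain (Type III): D = 0.66·[ε^1.25·(LQ²/(gh_f))^4.75 + ν·Q^9.4·(L/(gh_f))^5.2]^0.04
LQ²/(gh_f) = 0.3405; L/(gh_f) = 11.25
Term 1 = ε^1.25·(…)^4.75 = 8.31×10^-8; Term 2 = ν·Q^9.4·(…)^5.2 = 5.07×10^-8
D = 0.66·(8.31×10^-8 + 5.07×10^-8)^0.04 = 0.3504 m = 350 mm
Check: V = 1.80 m/s, Re = 2.65×10^5, f = 0.01773, h_f = 23.3 m ≈ 25.2 m ✓

D ≈ 350 mm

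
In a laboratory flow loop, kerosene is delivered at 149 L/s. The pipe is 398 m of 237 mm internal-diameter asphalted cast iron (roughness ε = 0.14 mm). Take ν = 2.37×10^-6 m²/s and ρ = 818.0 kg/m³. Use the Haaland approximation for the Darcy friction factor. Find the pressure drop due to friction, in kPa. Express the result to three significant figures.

Δp ≈ 145 kPa

V = 4Q/(πD²) = 4·0.149/(π·0.237²) = 3.378 m/s
Re = VD/ν = 3.378·0.237/2.37×10^-6 = 3.38×10^5 → turbulent
ε/D = 0.14/237 = 5.91×10^-4
Haaland: f = 0.01846
h_f = f(L/D)V²/(2g) = 0.01846·(398/0.237)·3.378²/(2·9.81) = 18.02 m
Δp = ρg·h_f = 818.0·9.81·18.02 = 144.6 kPa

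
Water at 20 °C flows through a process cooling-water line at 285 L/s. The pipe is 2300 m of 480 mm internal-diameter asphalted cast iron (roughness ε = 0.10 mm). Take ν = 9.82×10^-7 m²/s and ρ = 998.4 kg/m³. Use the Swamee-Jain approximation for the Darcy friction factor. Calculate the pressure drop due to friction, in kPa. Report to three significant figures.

Δp ≈ 89.6 kPa

V = 4Q/(πD²) = 4·0.285/(π·0.480²) = 1.575 m/s
Re = VD/ν = 1.575·0.480/9.82×10^-7 = 7.70×10^5 → turbulent
ε/D = 0.10/480 = 2.08×10^-4
Swamee-Jain: f = 0.01510
h_f = f(L/D)V²/(2g) = 0.01510·(2300/0.480)·1.575²/(2·9.81) = 9.145 m
Δp = ρg·h_f = 998.4·9.81·9.145 = 89.57 kPa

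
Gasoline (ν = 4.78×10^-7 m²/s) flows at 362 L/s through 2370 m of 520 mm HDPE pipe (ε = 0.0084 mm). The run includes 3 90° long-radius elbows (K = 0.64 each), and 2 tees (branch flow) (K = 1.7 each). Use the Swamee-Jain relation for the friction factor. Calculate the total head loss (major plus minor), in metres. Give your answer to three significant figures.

H_L ≈ 8.24 m

V = 4Q/(πD²) = 1.705 m/s; V²/2g = 0.1481 m
Re = 1.85×10^6, ε/D = 1.62×10^-5 → f = 0.01104 (Swamee-Jain)
Major: h_f = f(L/D)·V²/2g = 0.01104·4558·0.1481 = 7.455 m
Minor: ΣK = 5.32; h_m = ΣK·V²/2g = 0.7878 m
Total H_L = 7.455 + 0.7878 = 8.243 m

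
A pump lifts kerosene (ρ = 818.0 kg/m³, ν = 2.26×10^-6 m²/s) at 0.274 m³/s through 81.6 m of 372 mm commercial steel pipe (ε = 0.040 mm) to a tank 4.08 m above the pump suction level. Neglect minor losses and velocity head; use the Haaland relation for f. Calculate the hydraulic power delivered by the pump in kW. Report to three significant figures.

P_hyd ≈ 11.3 kW

V = 4Q/(πD²) = 2.521 m/s; Re = 4.15×10^5; ε/D = 1.08×10^-4; f = 0.01466
h_f = f(L/D)V²/2g = 1.042 m
Total head H = z + h_f = 4.08 + 1.042 = 5.122 m
P_hyd = ρgQH = 818.0·9.81·0.274·5.122 = 11.26 kW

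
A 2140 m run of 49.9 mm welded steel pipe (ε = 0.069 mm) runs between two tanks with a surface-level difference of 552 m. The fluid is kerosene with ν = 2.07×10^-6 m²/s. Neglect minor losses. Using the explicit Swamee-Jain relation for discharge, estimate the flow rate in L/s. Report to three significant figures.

Q ≈ 6.36 L/s

Swamee-Jain (Type II): Q = -0.965·√(gD⁵h_f/L)·ln[ε/(3.7D) + √(3.17ν²L/(gD³h_f))]
√(gD⁵h_f/L) = √(9.81·0.0499⁵·552/2140) = 8.848×10^-4
ε/(3.7D) = 3.74×10^-4; √(3.17ν²L/(gD³h_f)) = 2.08×10^-4
Q = -0.965·8.848×10^-4·ln(5.816×10^-4) = 0.006361 m³/s
Check: V = 3.25 m/s, Re = 7.84×10^4, f = 0.02408, h_f = 557 m ≈ 552 m ✓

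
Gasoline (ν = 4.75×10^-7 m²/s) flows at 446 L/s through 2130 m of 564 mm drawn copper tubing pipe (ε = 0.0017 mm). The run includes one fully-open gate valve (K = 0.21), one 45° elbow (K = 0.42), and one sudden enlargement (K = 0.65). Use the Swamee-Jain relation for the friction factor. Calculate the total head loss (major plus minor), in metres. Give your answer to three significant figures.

H_L ≈ 6.58 m

V = 4Q/(πD²) = 1.785 m/s; V²/2g = 0.1624 m
Re = 2.12×10^6, ε/D = 3.01×10^-6 → f = 0.01039 (Swamee-Jain)
Major: h_f = f(L/D)·V²/2g = 0.01039·3777·0.1624 = 6.374 m
Minor: ΣK = 1.28; h_m = ΣK·V²/2g = 0.2079 m
Total H_L = 6.374 + 0.2079 = 6.581 m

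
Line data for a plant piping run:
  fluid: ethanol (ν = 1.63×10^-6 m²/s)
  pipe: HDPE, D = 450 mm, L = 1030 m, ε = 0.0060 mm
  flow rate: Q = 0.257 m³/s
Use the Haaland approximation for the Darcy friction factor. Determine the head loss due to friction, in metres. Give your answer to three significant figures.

V = 4Q/(πD²) = 4·0.257/(π·0.450²) = 1.616 m/s
Re = VD/ν = 1.616·0.450/1.63×10^-6 = 4.46×10^5 → turbulent
ε/D = 0.0060/450 = 1.33×10^-5
Haaland: f = 0.01348
h_f = f(L/D)V²/(2g) = 0.01348·(1030/0.450)·1.616²/(2·9.81) = 4.105 m

h_f ≈ 4.10 m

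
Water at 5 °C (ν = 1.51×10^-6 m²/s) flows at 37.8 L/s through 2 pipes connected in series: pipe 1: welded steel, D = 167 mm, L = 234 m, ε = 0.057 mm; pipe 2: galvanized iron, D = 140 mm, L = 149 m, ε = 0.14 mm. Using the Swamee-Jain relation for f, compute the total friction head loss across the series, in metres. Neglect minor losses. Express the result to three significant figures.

H ≈ 10.7 m

Pipe 1: V = 1.726 m/s, Re = 1.91×10^5, ε/D = 3.41×10^-4, f = 0.01814, h_1 = f(L/D)V²/2g = 3.857 m
Pipe 2: V = 2.456 m/s, Re = 2.28×10^5, ε/D = 0.00100, f = 0.02103, h_2 = f(L/D)V²/2g = 6.880 m
Series → Q common, losses add: H = Σh = 10.74 m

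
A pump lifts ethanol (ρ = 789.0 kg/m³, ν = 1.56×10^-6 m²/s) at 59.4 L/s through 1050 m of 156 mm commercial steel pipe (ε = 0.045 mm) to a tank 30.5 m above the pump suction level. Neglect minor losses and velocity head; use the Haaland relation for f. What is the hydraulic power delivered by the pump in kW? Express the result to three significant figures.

P_hyd ≈ 39.4 kW

V = 4Q/(πD²) = 3.108 m/s; Re = 3.11×10^5; ε/D = 2.88×10^-4; f = 0.01667
h_f = f(L/D)V²/2g = 55.22 m
Total head H = z + h_f = 30.5 + 55.22 = 85.72 m
P_hyd = ρgQH = 789.0·9.81·0.0594·85.72 = 39.41 kW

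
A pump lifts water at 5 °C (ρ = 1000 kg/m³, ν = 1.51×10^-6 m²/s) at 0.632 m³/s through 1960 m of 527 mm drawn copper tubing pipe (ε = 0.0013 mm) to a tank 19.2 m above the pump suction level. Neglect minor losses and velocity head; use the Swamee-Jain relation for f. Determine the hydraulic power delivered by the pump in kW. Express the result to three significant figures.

V = 4Q/(πD²) = 2.897 m/s; Re = 1.01×10^6; ε/D = 2.47×10^-6; f = 0.01165
h_f = f(L/D)V²/2g = 18.54 m
Total head H = z + h_f = 19.2 + 18.54 = 37.74 m
P_hyd = ρgQH = 1000·9.81·0.632·37.74 = 234.0 kW

P_hyd ≈ 234 kW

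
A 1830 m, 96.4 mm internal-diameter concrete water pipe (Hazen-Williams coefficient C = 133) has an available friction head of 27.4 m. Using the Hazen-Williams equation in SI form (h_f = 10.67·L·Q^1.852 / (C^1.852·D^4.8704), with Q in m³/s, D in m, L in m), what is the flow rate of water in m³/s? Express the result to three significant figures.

Q ≈ 0.00816 m³/s

Rearranging: Q = [h_f·C^1.852·D^4.8704 / (10.67·L)]^(1/1.852)
Q = [27.4·133^1.852·0.0964^4.8704 / (10.67·1830)]^0.540 = 0.008161 m³/s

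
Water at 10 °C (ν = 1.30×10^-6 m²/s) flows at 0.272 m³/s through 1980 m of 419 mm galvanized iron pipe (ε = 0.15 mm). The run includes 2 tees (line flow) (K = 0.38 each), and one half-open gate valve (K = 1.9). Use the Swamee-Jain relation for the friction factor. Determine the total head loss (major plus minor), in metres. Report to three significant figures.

V = 4Q/(πD²) = 1.973 m/s; V²/2g = 0.1983 m
Re = 6.36×10^5, ε/D = 3.58×10^-4 → f = 0.01659 (Swamee-Jain)
Major: h_f = f(L/D)·V²/2g = 0.01659·4726·0.1983 = 15.55 m
Minor: ΣK = 2.66; h_m = ΣK·V²/2g = 0.5276 m
Total H_L = 15.55 + 0.5276 = 16.07 m

H_L ≈ 16.1 m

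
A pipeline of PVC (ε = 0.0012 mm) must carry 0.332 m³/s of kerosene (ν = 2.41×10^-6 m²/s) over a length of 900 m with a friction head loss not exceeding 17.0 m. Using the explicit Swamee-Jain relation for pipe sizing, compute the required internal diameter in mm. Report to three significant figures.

Swamee-Jain (Type III): D = 0.66·[ε^1.25·(LQ²/(gh_f))^4.75 + ν·Q^9.4·(L/(gh_f))^5.2]^0.04
LQ²/(gh_f) = 0.5948; L/(gh_f) = 5.397
Term 1 = ε^1.25·(…)^4.75 = 3.37×10^-9; Term 2 = ν·Q^9.4·(…)^5.2 = 4.87×10^-7
D = 0.66·(3.37×10^-9 + 4.87×10^-7)^0.04 = 0.3691 m = 369 mm
Check: V = 3.10 m/s, Re = 4.75×10^5, f = 0.01326, h_f = 15.9 m ≈ 17.0 m ✓

D ≈ 369 mm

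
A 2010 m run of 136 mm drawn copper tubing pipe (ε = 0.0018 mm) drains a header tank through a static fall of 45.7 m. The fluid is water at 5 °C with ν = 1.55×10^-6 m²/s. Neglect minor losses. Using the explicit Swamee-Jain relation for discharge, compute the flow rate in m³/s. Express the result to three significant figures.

Q ≈ 0.0281 m³/s

Swamee-Jain (Type II): Q = -0.965·√(gD⁵h_f/L)·ln[ε/(3.7D) + √(3.17ν²L/(gD³h_f))]
√(gD⁵h_f/L) = √(9.81·0.136⁵·45.7/2010) = 0.003221
ε/(3.7D) = 3.58×10^-6; √(3.17ν²L/(gD³h_f)) = 1.17×10^-4
Q = -0.965·0.003221·ln(1.201×10^-4) = 0.02806 m³/s
Check: V = 1.93 m/s, Re = 1.69×10^5, f = 0.01616, h_f = 45.4 m ≈ 45.7 m ✓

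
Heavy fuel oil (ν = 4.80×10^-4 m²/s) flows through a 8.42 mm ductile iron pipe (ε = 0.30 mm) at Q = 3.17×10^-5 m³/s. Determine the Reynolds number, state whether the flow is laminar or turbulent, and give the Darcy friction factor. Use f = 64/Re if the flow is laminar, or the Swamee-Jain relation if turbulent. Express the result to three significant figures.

Re ≈ 9.99; laminar; f = 64/Re ≈ 6.41

V = 4Q/(πD²) = 0.5693 m/s
Re = VD/ν = 0.5693·0.00842/4.80×10^-4 = 9.99
Re < 2300 → laminar → f = 64/Re = 6.409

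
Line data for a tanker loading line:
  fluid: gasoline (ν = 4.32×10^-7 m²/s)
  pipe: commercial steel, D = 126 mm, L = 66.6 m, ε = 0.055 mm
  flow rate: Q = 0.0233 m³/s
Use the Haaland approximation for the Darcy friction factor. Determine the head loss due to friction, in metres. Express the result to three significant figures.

h_f ≈ 1.61 m

V = 4Q/(πD²) = 4·0.0233/(π·0.126²) = 1.869 m/s
Re = VD/ν = 1.869·0.126/4.32×10^-7 = 5.45×10^5 → turbulent
ε/D = 0.055/126 = 4.37×10^-4
Haaland: f = 0.01709
h_f = f(L/D)V²/(2g) = 0.01709·(66.6/0.126)·1.869²/(2·9.81) = 1.608 m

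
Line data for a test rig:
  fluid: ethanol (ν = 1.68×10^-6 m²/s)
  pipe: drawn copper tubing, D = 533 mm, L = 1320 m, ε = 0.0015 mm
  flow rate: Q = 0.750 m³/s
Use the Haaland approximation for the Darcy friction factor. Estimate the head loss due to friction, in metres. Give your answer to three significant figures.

h_f ≈ 16.4 m

V = 4Q/(πD²) = 4·0.750/(π·0.533²) = 3.361 m/s
Re = VD/ν = 3.361·0.533/1.68×10^-6 = 1.07×10^6 → turbulent
ε/D = 0.0015/533 = 2.81×10^-6
Haaland: f = 0.01151
h_f = f(L/D)V²/(2g) = 0.01151·(1320/0.533)·3.361²/(2·9.81) = 16.42 m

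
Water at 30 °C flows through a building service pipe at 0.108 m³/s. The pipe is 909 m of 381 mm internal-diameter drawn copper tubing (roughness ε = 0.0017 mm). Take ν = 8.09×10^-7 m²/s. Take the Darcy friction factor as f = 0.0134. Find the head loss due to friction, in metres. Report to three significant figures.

V = 4Q/(πD²) = 4·0.108/(π·0.381²) = 0.9473 m/s
h_f = f(L/D)V²/(2g) = 0.01340·(909/0.381)·0.9473²/(2·9.81) = 1.462 m

h_f ≈ 1.46 m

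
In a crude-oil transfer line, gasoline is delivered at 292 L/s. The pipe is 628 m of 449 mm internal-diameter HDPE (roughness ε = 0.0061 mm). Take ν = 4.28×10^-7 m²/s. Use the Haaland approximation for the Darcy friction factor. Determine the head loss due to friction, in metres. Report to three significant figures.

h_f ≈ 2.62 m

V = 4Q/(πD²) = 4·0.292/(π·0.449²) = 1.844 m/s
Re = VD/ν = 1.844·0.449/4.28×10^-7 = 1.93×10^6 → turbulent
ε/D = 0.0061/449 = 1.36×10^-5
Haaland: f = 0.01079
h_f = f(L/D)V²/(2g) = 0.01079·(628/0.449)·1.844²/(2·9.81) = 2.617 m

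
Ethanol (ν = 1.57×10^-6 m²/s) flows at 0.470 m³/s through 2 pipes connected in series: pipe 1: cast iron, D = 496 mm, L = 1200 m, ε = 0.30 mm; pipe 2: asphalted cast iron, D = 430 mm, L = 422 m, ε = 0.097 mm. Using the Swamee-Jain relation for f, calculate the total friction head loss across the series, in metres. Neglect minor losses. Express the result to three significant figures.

Pipe 1: V = 2.432 m/s, Re = 7.68×10^5, ε/D = 6.05×10^-4, f = 0.01811, h_1 = f(L/D)V²/2g = 13.21 m
Pipe 2: V = 3.236 m/s, Re = 8.86×10^5, ε/D = 2.26×10^-4, f = 0.01514, h_2 = f(L/D)V²/2g = 7.934 m
Series → Q common, losses add: H = Σh = 21.14 m

H ≈ 21.1 m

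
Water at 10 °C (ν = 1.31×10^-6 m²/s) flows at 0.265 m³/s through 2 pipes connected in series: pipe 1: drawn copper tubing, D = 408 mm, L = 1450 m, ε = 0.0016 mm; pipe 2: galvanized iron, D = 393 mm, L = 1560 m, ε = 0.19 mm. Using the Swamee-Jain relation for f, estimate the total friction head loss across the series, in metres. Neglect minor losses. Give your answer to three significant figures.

H ≈ 26.3 m

Pipe 1: V = 2.027 m/s, Re = 6.31×10^5, ε/D = 3.92×10^-6, f = 0.01264, h_1 = f(L/D)V²/2g = 9.403 m
Pipe 2: V = 2.185 m/s, Re = 6.55×10^5, ε/D = 4.83×10^-4, f = 0.01745, h_2 = f(L/D)V²/2g = 16.85 m
Series → Q common, losses add: H = Σh = 26.25 m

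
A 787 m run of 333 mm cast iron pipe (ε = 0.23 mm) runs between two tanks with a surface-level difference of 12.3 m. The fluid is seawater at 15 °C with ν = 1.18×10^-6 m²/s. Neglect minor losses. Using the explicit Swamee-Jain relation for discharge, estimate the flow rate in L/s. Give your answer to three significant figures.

Q ≈ 204 L/s

Swamee-Jain (Type II): Q = -0.965·√(gD⁵h_f/L)·ln[ε/(3.7D) + √(3.17ν²L/(gD³h_f))]
√(gD⁵h_f/L) = √(9.81·0.333⁵·12.3/787) = 0.02506
ε/(3.7D) = 1.87×10^-4; √(3.17ν²L/(gD³h_f)) = 2.79×10^-5
Q = -0.965·0.02506·ln(2.146×10^-4) = 0.2042 m³/s
Check: V = 2.35 m/s, Re = 6.62×10^5, f = 0.01868, h_f = 12.4 m ≈ 12.3 m ✓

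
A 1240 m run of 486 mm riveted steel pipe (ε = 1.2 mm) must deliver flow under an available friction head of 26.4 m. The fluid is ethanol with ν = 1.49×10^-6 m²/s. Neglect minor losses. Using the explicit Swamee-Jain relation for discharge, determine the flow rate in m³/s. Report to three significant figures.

Q ≈ 0.529 m³/s

Swamee-Jain (Type II): Q = -0.965·√(gD⁵h_f/L)·ln[ε/(3.7D) + √(3.17ν²L/(gD³h_f))]
√(gD⁵h_f/L) = √(9.81·0.486⁵·26.4/1240) = 0.07525
ε/(3.7D) = 6.67×10^-4; √(3.17ν²L/(gD³h_f)) = 1.71×10^-5
Q = -0.965·0.07525·ln(6.845×10^-4) = 0.5292 m³/s
Check: V = 2.85 m/s, Re = 9.30×10^5, f = 0.02503, h_f = 26.5 m ≈ 26.4 m ✓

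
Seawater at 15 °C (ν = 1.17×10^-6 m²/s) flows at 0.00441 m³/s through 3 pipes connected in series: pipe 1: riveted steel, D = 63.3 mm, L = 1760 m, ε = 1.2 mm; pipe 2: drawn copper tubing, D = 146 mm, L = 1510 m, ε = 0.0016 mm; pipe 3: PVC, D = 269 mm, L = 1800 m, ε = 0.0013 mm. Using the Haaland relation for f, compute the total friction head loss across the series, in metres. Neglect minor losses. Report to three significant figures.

Pipe 1: V = 1.401 m/s, Re = 7.58×10^4, ε/D = 0.0190, f = 0.04826, h_1 = f(L/D)V²/2g = 134.3 m
Pipe 2: V = 0.2634 m/s, Re = 3.29×10^4, ε/D = 1.10×10^-5, f = 0.02283, h_2 = f(L/D)V²/2g = 0.8352 m
Pipe 3: V = 0.07760 m/s, Re = 1.78×10^4, ε/D = 4.83×10^-6, f = 0.02651, h_3 = f(L/D)V²/2g = 0.05444 m
Series → Q common, losses add: H = Σh = 135.2 m

H ≈ 135 m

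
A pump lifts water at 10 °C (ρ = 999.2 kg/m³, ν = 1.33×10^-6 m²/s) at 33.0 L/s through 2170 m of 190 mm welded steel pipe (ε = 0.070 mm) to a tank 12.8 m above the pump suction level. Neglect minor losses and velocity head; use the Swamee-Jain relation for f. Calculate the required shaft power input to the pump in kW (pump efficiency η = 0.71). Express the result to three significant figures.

V = 4Q/(πD²) = 1.164 m/s; Re = 1.66×10^5; ε/D = 3.68×10^-4; f = 0.01857
h_f = f(L/D)V²/2g = 14.65 m
Total head H = z + h_f = 12.8 + 14.65 = 27.45 m
P_hyd = ρgQH = 999.2·9.81·0.0330·27.45 = 8.878 kW
P_shaft = P_hyd/η = 8.878/0.71 = 12.50 kW

P_shaft ≈ 12.5 kW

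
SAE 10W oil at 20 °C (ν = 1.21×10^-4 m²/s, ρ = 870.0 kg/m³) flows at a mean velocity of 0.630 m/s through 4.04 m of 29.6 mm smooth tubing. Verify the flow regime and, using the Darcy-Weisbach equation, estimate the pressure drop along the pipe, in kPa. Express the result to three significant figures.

Δp ≈ 9.79 kPa

Re = VD/ν = 0.630·0.02960/1.21×10^-4 = 154 → laminar (Re < 2300)
f = 64/Re = 0.4153
h_f = f(L/D)V²/(2g) = 0.4153·(4.04/0.02960)·0.630²/(2·9.81) = 1.147 m
Δp = ρg·h_f = 870.0·9.81·1.147 = 9.786 kPa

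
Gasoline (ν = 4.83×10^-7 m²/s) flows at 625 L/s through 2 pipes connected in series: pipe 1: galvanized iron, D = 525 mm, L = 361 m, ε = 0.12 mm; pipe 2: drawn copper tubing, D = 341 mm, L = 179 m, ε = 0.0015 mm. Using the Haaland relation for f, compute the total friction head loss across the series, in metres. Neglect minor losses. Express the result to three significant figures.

H ≈ 15.8 m

Pipe 1: V = 2.887 m/s, Re = 3.14×10^6, ε/D = 2.29×10^-4, f = 0.01440, h_1 = f(L/D)V²/2g = 4.207 m
Pipe 2: V = 6.844 m/s, Re = 4.83×10^6, ε/D = 4.40×10^-6, f = 0.009266, h_2 = f(L/D)V²/2g = 11.61 m
Series → Q common, losses add: H = Σh = 15.82 m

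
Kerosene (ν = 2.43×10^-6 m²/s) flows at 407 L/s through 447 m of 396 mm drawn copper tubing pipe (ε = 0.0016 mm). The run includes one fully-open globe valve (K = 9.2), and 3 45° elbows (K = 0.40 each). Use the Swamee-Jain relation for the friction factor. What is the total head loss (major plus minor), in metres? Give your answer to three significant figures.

V = 4Q/(πD²) = 3.305 m/s; V²/2g = 0.5566 m
Re = 5.39×10^5, ε/D = 4.04×10^-6 → f = 0.01299 (Swamee-Jain)
Major: h_f = f(L/D)·V²/2g = 0.01299·1129·0.5566 = 8.159 m
Minor: ΣK = 10.4; h_m = ΣK·V²/2g = 5.788 m
Total H_L = 8.159 + 5.788 = 13.95 m

H_L ≈ 13.9 m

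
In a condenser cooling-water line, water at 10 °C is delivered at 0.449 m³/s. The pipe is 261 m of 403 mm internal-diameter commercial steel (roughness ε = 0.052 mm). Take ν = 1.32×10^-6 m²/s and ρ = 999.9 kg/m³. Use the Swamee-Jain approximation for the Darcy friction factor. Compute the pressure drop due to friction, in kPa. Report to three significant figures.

Δp ≈ 55.5 kPa

V = 4Q/(πD²) = 4·0.449/(π·0.403²) = 3.520 m/s
Re = VD/ν = 3.520·0.403/1.32×10^-6 = 1.07×10^6 → turbulent
ε/D = 0.052/403 = 1.29×10^-4
Swamee-Jain: f = 0.01384
h_f = f(L/D)V²/(2g) = 0.01384·(261/0.403)·3.520²/(2·9.81) = 5.662 m
Δp = ρg·h_f = 999.9·9.81·5.662 = 55.54 kPa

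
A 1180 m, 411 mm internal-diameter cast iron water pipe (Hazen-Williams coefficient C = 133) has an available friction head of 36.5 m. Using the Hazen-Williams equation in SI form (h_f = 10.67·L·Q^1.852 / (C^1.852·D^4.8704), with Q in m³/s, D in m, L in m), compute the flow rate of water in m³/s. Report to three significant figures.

Q ≈ 0.547 m³/s

Rearranging: Q = [h_f·C^1.852·D^4.8704 / (10.67·L)]^(1/1.852)
Q = [36.5·133^1.852·0.411^4.8704 / (10.67·1180)]^0.540 = 0.5471 m³/s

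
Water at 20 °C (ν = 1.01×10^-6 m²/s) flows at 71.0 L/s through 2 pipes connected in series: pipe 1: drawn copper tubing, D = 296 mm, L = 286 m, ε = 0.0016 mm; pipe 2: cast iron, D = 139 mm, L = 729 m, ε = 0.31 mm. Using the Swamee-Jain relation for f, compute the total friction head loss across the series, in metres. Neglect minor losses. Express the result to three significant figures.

H ≈ 144 m

Pipe 1: V = 1.032 m/s, Re = 3.02×10^5, ε/D = 5.41×10^-6, f = 0.01442, h_1 = f(L/D)V²/2g = 0.7558 m
Pipe 2: V = 4.679 m/s, Re = 6.44×10^5, ε/D = 0.00223, f = 0.02447, h_2 = f(L/D)V²/2g = 143.2 m
Series → Q common, losses add: H = Σh = 144.0 m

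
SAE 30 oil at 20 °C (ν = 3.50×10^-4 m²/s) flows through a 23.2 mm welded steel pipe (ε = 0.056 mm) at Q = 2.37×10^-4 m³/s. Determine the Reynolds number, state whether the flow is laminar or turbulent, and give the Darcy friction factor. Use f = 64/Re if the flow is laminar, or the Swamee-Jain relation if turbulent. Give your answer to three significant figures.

Re ≈ 37.2; laminar; f = 64/Re ≈ 1.72

V = 4Q/(πD²) = 0.5606 m/s
Re = VD/ν = 0.5606·0.0232/3.50×10^-4 = 37.2
Re < 2300 → laminar → f = 64/Re = 1.722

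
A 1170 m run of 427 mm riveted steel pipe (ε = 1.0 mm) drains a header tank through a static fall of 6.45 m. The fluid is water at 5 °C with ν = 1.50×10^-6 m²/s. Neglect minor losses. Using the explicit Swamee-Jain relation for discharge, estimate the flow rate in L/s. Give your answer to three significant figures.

Q ≈ 195 L/s

Swamee-Jain (Type II): Q = -0.965·√(gD⁵h_f/L)·ln[ε/(3.7D) + √(3.17ν²L/(gD³h_f))]
√(gD⁵h_f/L) = √(9.81·0.427⁵·6.45/1170) = 0.02771
ε/(3.7D) = 6.33×10^-4; √(3.17ν²L/(gD³h_f)) = 4.12×10^-5
Q = -0.965·0.02771·ln(6.741×10^-4) = 0.1952 m³/s
Check: V = 1.36 m/s, Re = 3.88×10^5, f = 0.02498, h_f = 6.49 m ≈ 6.45 m ✓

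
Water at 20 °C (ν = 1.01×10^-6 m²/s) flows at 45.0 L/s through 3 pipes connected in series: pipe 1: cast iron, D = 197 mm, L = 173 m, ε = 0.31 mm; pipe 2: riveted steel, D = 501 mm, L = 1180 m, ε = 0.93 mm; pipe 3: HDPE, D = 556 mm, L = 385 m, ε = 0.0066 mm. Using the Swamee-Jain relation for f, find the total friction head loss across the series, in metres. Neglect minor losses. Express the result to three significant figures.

H ≈ 2.41 m

Pipe 1: V = 1.476 m/s, Re = 2.88×10^5, ε/D = 0.00157, f = 0.02289, h_1 = f(L/D)V²/2g = 2.233 m
Pipe 2: V = 0.2283 m/s, Re = 1.13×10^5, ε/D = 0.00186, f = 0.02476, h_2 = f(L/D)V²/2g = 0.1549 m
Pipe 3: V = 0.1853 m/s, Re = 1.02×10^5, ε/D = 1.19×10^-5, f = 0.01786, h_3 = f(L/D)V²/2g = 0.02165 m
Series → Q common, losses add: H = Σh = 2.409 m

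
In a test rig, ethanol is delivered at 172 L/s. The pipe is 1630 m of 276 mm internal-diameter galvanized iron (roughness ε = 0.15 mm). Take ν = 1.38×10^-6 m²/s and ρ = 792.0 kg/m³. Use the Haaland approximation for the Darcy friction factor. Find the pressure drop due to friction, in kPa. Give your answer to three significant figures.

Δp ≈ 343 kPa

V = 4Q/(πD²) = 4·0.172/(π·0.276²) = 2.875 m/s
Re = VD/ν = 2.875·0.276/1.38×10^-6 = 5.75×10^5 → turbulent
ε/D = 0.15/276 = 5.43×10^-4
Haaland: f = 0.01775
h_f = f(L/D)V²/(2g) = 0.01775·(1630/0.276)·2.875²/(2·9.81) = 44.16 m
Δp = ρg·h_f = 792.0·9.81·44.16 = 343.1 kPa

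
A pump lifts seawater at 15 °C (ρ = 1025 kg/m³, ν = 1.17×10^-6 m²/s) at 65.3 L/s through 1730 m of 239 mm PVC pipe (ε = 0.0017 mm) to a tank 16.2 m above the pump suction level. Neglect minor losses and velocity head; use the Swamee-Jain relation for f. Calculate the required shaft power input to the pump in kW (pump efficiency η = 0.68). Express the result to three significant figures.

P_shaft ≈ 26.6 kW

V = 4Q/(πD²) = 1.456 m/s; Re = 2.97×10^5; ε/D = 7.11×10^-6; f = 0.01448
h_f = f(L/D)V²/2g = 11.32 m
Total head H = z + h_f = 16.2 + 11.32 = 27.52 m
P_hyd = ρgQH = 1025·9.81·0.0653·27.52 = 18.07 kW
P_shaft = P_hyd/η = 18.07/0.68 = 26.57 kW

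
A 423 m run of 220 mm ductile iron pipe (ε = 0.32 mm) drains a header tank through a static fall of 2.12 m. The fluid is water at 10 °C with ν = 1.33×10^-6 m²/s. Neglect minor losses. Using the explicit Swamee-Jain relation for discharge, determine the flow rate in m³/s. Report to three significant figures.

Swamee-Jain (Type II): Q = -0.965·√(gD⁵h_f/L)·ln[ε/(3.7D) + √(3.17ν²L/(gD³h_f))]
√(gD⁵h_f/L) = √(9.81·0.220⁵·2.12/423) = 0.005034
ε/(3.7D) = 3.93×10^-4; √(3.17ν²L/(gD³h_f)) = 1.03×10^-4
Q = -0.965·0.005034·ln(4.966×10^-4) = 0.03695 m³/s
Check: V = 0.972 m/s, Re = 1.61×10^5, f = 0.02308, h_f = 2.14 m ≈ 2.12 m ✓

Q ≈ 0.0370 m³/s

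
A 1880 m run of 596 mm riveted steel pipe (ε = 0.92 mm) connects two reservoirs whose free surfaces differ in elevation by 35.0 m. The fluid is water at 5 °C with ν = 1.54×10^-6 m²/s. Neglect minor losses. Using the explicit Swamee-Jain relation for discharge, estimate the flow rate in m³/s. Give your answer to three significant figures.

Swamee-Jain (Type II): Q = -0.965·√(gD⁵h_f/L)·ln[ε/(3.7D) + √(3.17ν²L/(gD³h_f))]
√(gD⁵h_f/L) = √(9.81·0.596⁵·35.0/1880) = 0.1172
ε/(3.7D) = 4.17×10^-4; √(3.17ν²L/(gD³h_f)) = 1.39×10^-5
Q = -0.965·0.1172·ln(4.311×10^-4) = 0.8764 m³/s
Check: V = 3.14 m/s, Re = 1.22×10^6, f = 0.02214, h_f = 35.1 m ≈ 35.0 m ✓

Q ≈ 0.876 m³/s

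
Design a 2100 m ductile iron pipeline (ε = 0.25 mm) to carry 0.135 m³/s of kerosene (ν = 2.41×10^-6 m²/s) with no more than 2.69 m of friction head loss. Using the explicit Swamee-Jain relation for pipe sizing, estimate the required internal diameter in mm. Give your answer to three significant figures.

D ≈ 478 mm

Swamee-Jain (Type III): D = 0.66·[ε^1.25·(LQ²/(gh_f))^4.75 + ν·Q^9.4·(L/(gh_f))^5.2]^0.04
LQ²/(gh_f) = 1.450; L/(gh_f) = 79.58
Term 1 = ε^1.25·(…)^4.75 = 1.84×10^-4; Term 2 = ν·Q^9.4·(…)^5.2 = 1.23×10^-4
D = 0.66·(1.84×10^-4 + 1.23×10^-4)^0.04 = 0.4776 m = 478 mm
Check: V = 0.754 m/s, Re = 1.49×10^5, f = 0.01960, h_f = 2.49 m ≈ 2.69 m ✓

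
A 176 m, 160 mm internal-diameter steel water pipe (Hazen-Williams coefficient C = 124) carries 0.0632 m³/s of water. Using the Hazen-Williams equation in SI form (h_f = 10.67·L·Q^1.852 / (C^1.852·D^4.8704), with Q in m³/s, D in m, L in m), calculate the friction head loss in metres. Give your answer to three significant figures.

h_f = 10.67·176·0.0632^1.852 / (124^1.852·0.160^4.8704) = 11.27 m

h_f ≈ 11.3 m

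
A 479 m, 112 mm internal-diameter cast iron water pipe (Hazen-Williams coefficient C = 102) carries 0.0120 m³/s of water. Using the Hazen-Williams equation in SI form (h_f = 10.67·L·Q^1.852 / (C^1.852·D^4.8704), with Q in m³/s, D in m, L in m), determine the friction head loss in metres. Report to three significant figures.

h_f ≈ 11.5 m

h_f = 10.67·479·0.0120^1.852 / (102^1.852·0.112^4.8704) = 11.53 m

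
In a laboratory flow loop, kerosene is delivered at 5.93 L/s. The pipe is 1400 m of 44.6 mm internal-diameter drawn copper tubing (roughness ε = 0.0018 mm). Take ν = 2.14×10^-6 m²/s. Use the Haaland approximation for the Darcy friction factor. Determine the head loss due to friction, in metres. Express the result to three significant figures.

h_f ≈ 435 m

V = 4Q/(πD²) = 4·0.00593/(π·0.0446²) = 3.796 m/s
Re = VD/ν = 3.796·0.0446/2.14×10^-6 = 7.91×10^4 → turbulent
ε/D = 0.0018/44.6 = 4.04×10^-5
Haaland: f = 0.01887
h_f = f(L/D)V²/(2g) = 0.01887·(1400/0.0446)·3.796²/(2·9.81) = 435.0 m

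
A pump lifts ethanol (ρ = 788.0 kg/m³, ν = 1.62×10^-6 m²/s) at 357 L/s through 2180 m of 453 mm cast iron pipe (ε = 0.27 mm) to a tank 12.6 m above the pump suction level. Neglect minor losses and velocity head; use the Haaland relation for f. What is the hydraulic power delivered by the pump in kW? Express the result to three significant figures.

V = 4Q/(πD²) = 2.215 m/s; Re = 6.19×10^5; ε/D = 5.96×10^-4; f = 0.01802
h_f = f(L/D)V²/2g = 21.69 m
Total head H = z + h_f = 12.6 + 21.69 = 34.29 m
P_hyd = ρgQH = 788.0·9.81·0.357·34.29 = 94.64 kW

P_hyd ≈ 94.6 kW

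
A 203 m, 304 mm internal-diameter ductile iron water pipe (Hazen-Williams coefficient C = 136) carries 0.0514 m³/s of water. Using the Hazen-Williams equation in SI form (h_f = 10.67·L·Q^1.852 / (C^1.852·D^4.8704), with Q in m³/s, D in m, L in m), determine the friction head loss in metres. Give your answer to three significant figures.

h_f ≈ 0.328 m

h_f = 10.67·203·0.0514^1.852 / (136^1.852·0.304^4.8704) = 0.3278 m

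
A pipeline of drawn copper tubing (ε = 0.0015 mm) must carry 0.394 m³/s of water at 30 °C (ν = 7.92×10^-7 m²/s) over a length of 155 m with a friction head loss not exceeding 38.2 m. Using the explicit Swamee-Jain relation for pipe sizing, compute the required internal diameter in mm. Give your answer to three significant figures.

D ≈ 221 mm

Swamee-Jain (Type III): D = 0.66·[ε^1.25·(LQ²/(gh_f))^4.75 + ν·Q^9.4·(L/(gh_f))^5.2]^0.04
LQ²/(gh_f) = 0.06421; L/(gh_f) = 0.4136
Term 1 = ε^1.25·(…)^4.75 = 1.14×10^-13; Term 2 = ν·Q^9.4·(…)^5.2 = 1.27×10^-12
D = 0.66·(1.14×10^-13 + 1.27×10^-12)^0.04 = 0.2214 m = 221 mm
Check: V = 10.2 m/s, Re = 2.86×10^6, f = 0.01012, h_f = 37.8 m ≈ 38.2 m ✓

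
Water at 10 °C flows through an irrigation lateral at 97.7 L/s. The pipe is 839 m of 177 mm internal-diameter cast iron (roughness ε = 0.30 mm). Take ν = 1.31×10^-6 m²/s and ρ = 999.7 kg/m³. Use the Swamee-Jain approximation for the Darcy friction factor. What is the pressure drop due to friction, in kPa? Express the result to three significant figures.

Δp ≈ 856 kPa

V = 4Q/(πD²) = 4·0.0977/(π·0.177²) = 3.971 m/s
Re = VD/ν = 3.971·0.177/1.31×10^-6 = 5.36×10^5 → turbulent
ε/D = 0.30/177 = 0.00169
Swamee-Jain: f = 0.02292
h_f = f(L/D)V²/(2g) = 0.02292·(839/0.177)·3.971²/(2·9.81) = 87.30 m
Δp = ρg·h_f = 999.7·9.81·87.30 = 856.2 kPa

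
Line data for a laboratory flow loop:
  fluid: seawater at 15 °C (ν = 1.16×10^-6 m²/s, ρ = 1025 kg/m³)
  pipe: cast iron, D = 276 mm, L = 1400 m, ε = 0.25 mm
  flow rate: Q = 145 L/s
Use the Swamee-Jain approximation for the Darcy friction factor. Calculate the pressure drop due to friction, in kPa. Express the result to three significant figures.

V = 4Q/(πD²) = 4·0.145/(π·0.276²) = 2.424 m/s
Re = VD/ν = 2.424·0.276/1.16×10^-6 = 5.77×10^5 → turbulent
ε/D = 0.25/276 = 9.06×10^-4
Swamee-Jain: f = 0.01985
h_f = f(L/D)V²/(2g) = 0.01985·(1400/0.276)·2.424²/(2·9.81) = 30.14 m
Δp = ρg·h_f = 1025·9.81·30.14 = 303.0 kPa

Δp ≈ 303 kPa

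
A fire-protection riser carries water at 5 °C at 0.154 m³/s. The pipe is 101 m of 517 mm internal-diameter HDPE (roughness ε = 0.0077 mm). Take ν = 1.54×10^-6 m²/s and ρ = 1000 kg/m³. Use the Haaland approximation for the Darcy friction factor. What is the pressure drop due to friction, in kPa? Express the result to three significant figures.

Δp ≈ 0.788 kPa

V = 4Q/(πD²) = 4·0.154/(π·0.517²) = 0.7336 m/s
Re = VD/ν = 0.7336·0.517/1.54×10^-6 = 2.46×10^5 → turbulent
ε/D = 0.0077/517 = 1.49×10^-5
Haaland: f = 0.01499
h_f = f(L/D)V²/(2g) = 0.01499·(101/0.517)·0.7336²/(2·9.81) = 0.08035 m
Δp = ρg·h_f = 1000·9.81·0.08035 = 0.7882 kPa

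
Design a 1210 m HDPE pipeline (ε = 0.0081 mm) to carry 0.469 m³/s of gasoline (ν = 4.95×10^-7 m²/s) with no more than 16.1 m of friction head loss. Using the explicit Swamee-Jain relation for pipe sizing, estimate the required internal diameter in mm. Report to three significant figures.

Swamee-Jain (Type III): D = 0.66·[ε^1.25·(LQ²/(gh_f))^4.75 + ν·Q^9.4·(L/(gh_f))^5.2]^0.04
LQ²/(gh_f) = 1.685; L/(gh_f) = 7.661
Term 1 = ε^1.25·(…)^4.75 = 5.15×10^-6; Term 2 = ν·Q^9.4·(…)^5.2 = 1.59×10^-5
D = 0.66·(5.15×10^-6 + 1.59×10^-5)^0.04 = 0.4290 m = 429 mm
Check: V = 3.24 m/s, Re = 2.81×10^6, f = 0.01063, h_f = 16.1 m ≈ 16.1 m ✓

D ≈ 429 mm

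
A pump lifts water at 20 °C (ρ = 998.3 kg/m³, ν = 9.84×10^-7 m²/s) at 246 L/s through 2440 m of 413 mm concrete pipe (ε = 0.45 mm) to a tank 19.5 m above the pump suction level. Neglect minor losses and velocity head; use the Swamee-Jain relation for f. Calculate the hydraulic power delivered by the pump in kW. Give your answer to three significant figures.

V = 4Q/(πD²) = 1.836 m/s; Re = 7.71×10^5; ε/D = 0.00109; f = 0.02052
h_f = f(L/D)V²/2g = 20.84 m
Total head H = z + h_f = 19.5 + 20.84 = 40.34 m
P_hyd = ρgQH = 998.3·9.81·0.246·40.34 = 97.18 kW

P_hyd ≈ 97.2 kW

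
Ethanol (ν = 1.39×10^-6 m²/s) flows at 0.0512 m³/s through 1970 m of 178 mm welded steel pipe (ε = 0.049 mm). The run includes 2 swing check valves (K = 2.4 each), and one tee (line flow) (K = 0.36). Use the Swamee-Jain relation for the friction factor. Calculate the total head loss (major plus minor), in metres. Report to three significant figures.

V = 4Q/(πD²) = 2.058 m/s; V²/2g = 0.2158 m
Re = 2.63×10^5, ε/D = 2.75×10^-4 → f = 0.01710 (Swamee-Jain)
Major: h_f = f(L/D)·V²/2g = 0.01710·11067·0.2158 = 40.85 m
Minor: ΣK = 5.16; h_m = ΣK·V²/2g = 1.113 m
Total H_L = 40.85 + 1.113 = 41.96 m

H_L ≈ 42.0 m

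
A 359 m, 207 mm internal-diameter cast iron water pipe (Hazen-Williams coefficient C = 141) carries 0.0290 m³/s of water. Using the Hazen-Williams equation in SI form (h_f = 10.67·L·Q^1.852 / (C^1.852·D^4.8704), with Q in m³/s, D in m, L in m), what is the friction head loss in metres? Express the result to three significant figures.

h_f = 10.67·359·0.0290^1.852 / (141^1.852·0.207^4.8704) = 1.221 m

h_f ≈ 1.22 m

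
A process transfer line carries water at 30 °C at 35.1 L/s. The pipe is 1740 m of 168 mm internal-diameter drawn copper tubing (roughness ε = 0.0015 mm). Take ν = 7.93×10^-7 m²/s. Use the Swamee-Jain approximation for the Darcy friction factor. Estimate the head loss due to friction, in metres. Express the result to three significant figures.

V = 4Q/(πD²) = 4·0.0351/(π·0.168²) = 1.583 m/s
Re = VD/ν = 1.583·0.168/7.93×10^-7 = 3.35×10^5 → turbulent
ε/D = 0.0015/168 = 8.93×10^-6
Swamee-Jain: f = 0.01419
h_f = f(L/D)V²/(2g) = 0.01419·(1740/0.168)·1.583²/(2·9.81) = 18.78 m

h_f ≈ 18.8 m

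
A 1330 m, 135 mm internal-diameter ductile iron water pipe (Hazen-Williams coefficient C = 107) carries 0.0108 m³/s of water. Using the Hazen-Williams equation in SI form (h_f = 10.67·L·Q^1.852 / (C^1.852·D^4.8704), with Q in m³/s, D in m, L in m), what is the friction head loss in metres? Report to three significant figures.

h_f ≈ 9.71 m

h_f = 10.67·1330·0.0108^1.852 / (107^1.852·0.135^4.8704) = 9.708 m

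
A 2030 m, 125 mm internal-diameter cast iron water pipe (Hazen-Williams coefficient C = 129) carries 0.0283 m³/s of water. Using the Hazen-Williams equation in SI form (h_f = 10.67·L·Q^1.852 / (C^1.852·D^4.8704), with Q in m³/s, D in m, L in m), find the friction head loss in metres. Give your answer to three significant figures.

h_f = 10.67·2030·0.0283^1.852 / (129^1.852·0.125^4.8704) = 90.78 m

h_f ≈ 90.8 m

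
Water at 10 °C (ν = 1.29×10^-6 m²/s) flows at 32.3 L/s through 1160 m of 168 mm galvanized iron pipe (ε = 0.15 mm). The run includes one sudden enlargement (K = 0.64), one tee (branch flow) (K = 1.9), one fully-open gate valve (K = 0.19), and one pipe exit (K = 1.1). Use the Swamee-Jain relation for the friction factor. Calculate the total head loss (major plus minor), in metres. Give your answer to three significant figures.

V = 4Q/(πD²) = 1.457 m/s; V²/2g = 0.1082 m
Re = 1.90×10^5, ε/D = 8.93×10^-4 → f = 0.02083 (Swamee-Jain)
Major: h_f = f(L/D)·V²/2g = 0.02083·6905·0.1082 = 15.56 m
Minor: ΣK = 3.83; h_m = ΣK·V²/2g = 0.4145 m
Total H_L = 15.56 + 0.4145 = 15.98 m

H_L ≈ 16.0 m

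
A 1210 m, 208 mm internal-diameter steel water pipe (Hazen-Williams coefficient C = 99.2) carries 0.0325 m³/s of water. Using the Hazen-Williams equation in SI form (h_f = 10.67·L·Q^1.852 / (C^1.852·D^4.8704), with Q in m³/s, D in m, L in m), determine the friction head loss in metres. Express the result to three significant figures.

h_f ≈ 9.52 m

h_f = 10.67·1210·0.0325^1.852 / (99.2^1.852·0.208^4.8704) = 9.522 m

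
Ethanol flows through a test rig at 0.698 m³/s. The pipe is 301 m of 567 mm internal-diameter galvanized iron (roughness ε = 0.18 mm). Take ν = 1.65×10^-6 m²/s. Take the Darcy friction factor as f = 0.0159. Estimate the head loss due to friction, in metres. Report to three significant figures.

V = 4Q/(πD²) = 4·0.698/(π·0.567²) = 2.764 m/s
h_f = f(L/D)V²/(2g) = 0.01590·(301/0.567)·2.764²/(2·9.81) = 3.288 m

h_f ≈ 3.29 m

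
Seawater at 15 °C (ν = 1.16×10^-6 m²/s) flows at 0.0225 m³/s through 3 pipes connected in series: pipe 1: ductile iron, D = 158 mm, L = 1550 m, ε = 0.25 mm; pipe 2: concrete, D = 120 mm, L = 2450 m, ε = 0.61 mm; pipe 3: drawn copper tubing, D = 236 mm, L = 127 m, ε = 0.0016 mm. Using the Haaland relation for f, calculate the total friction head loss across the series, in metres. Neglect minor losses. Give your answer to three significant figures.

Pipe 1: V = 1.148 m/s, Re = 1.56×10^5, ε/D = 0.00158, f = 0.02323, h_1 = f(L/D)V²/2g = 15.29 m
Pipe 2: V = 1.989 m/s, Re = 2.06×10^5, ε/D = 0.00508, f = 0.03100, h_2 = f(L/D)V²/2g = 127.7 m
Pipe 3: V = 0.5144 m/s, Re = 1.05×10^5, ε/D = 6.78×10^-6, f = 0.01768, h_3 = f(L/D)V²/2g = 0.1283 m
Series → Q common, losses add: H = Σh = 143.1 m

H ≈ 143 m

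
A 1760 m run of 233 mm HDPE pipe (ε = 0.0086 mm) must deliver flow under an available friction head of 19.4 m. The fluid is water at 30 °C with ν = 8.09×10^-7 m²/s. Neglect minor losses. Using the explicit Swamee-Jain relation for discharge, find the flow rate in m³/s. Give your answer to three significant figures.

Q ≈ 0.0825 m³/s

Swamee-Jain (Type II): Q = -0.965·√(gD⁵h_f/L)·ln[ε/(3.7D) + √(3.17ν²L/(gD³h_f))]
√(gD⁵h_f/L) = √(9.81·0.233⁵·19.4/1760) = 0.008617
ε/(3.7D) = 9.98×10^-6; √(3.17ν²L/(gD³h_f)) = 3.89×10^-5
Q = -0.965·0.008617·ln(4.892×10^-5) = 0.08254 m³/s
Check: V = 1.94 m/s, Re = 5.58×10^5, f = 0.01344, h_f = 19.4 m ≈ 19.4 m ✓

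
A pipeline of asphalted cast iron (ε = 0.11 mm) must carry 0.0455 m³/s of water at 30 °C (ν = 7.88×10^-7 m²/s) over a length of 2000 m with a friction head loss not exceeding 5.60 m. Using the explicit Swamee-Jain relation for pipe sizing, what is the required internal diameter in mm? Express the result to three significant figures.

Swamee-Jain (Type III): D = 0.66·[ε^1.25·(LQ²/(gh_f))^4.75 + ν·Q^9.4·(L/(gh_f))^5.2]^0.04
LQ²/(gh_f) = 0.07537; L/(gh_f) = 36.41
Term 1 = ε^1.25·(…)^4.75 = 5.23×10^-11; Term 2 = ν·Q^9.4·(…)^5.2 = 2.51×10^-11
D = 0.66·(5.23×10^-11 + 2.51×10^-11)^0.04 = 0.2601 m = 260 mm
Check: V = 0.857 m/s, Re = 2.83×10^5, f = 0.01795, h_f = 5.16 m ≈ 5.60 m ✓

D ≈ 260 mm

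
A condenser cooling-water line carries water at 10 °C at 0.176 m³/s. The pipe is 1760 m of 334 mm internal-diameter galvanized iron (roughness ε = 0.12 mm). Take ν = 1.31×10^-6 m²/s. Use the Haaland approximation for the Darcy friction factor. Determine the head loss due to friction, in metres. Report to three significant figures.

V = 4Q/(πD²) = 4·0.176/(π·0.334²) = 2.009 m/s
Re = VD/ν = 2.009·0.334/1.31×10^-6 = 5.12×10^5 → turbulent
ε/D = 0.12/334 = 3.59×10^-4
Haaland: f = 0.01659
h_f = f(L/D)V²/(2g) = 0.01659·(1760/0.334)·2.009²/(2·9.81) = 17.98 m

h_f ≈ 18.0 m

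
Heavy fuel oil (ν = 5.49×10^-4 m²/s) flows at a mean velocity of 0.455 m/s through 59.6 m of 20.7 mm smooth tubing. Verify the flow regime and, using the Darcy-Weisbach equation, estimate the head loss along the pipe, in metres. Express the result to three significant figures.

h_f ≈ 113 m

Re = VD/ν = 0.455·0.02070/5.49×10^-4 = 17.2 → laminar (Re < 2300)
f = 64/Re = 3.731
h_f = f(L/D)V²/(2g) = 3.731·(59.6/0.02070)·0.455²/(2·9.81) = 113.3 m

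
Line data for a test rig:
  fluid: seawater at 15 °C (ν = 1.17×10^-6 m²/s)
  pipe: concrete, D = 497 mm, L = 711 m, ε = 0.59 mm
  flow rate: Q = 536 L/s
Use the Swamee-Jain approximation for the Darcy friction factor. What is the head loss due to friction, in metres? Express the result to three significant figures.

V = 4Q/(πD²) = 4·0.536/(π·0.497²) = 2.763 m/s
Re = VD/ν = 2.763·0.497/1.17×10^-6 = 1.17×10^6 → turbulent
ε/D = 0.59/497 = 0.00119
Swamee-Jain: f = 0.02079
h_f = f(L/D)V²/(2g) = 0.02079·(711/0.497)·2.763²/(2·9.81) = 11.57 m

h_f ≈ 11.6 m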